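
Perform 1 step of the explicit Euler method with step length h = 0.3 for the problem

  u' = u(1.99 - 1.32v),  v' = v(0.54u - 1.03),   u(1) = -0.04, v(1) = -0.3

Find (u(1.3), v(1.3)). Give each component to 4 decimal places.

Euler on (u,v): u_{n+1} = u_n + h·u', v_{n+1} = v_n + h·v'.
1.000000: (-0.040000, -0.300000); f=(-0.095440, 0.315480) → (-0.068632, -0.205356)
(u(1.3), v(1.3)) ≈ (-0.0686, -0.2054)

-0.0686, -0.2054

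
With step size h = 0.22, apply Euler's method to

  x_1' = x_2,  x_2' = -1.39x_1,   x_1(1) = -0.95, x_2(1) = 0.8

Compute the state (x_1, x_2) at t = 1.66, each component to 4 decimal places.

-0.2421, 1.4905

Euler on (x_1,x_2): x_1_{n+1} = x_1_n + h·x_1', x_2_{n+1} = x_2_n + h·x_2'.
1.000000: (-0.950000, 0.800000); f=(0.800000, 1.320500) → (-0.774000, 1.090510)
1.220000: (-0.774000, 1.090510); f=(1.090510, 1.075860) → (-0.534088, 1.327199)
1.440000: (-0.534088, 1.327199); f=(1.327199, 0.742382) → (-0.242104, 1.490523)
(x_1(1.66), x_2(1.66)) ≈ (-0.2421, 1.4905)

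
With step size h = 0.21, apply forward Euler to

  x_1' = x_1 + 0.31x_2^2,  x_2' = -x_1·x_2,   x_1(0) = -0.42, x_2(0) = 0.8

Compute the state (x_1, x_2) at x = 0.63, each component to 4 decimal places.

Euler on (x_1,x_2): x_1_{n+1} = x_1_n + h·x_1', x_2_{n+1} = x_2_n + h·x_2'.
0.000000: (-0.420000, 0.800000); f=(-0.221600, 0.336000) → (-0.466536, 0.870560)
0.210000: (-0.466536, 0.870560); f=(-0.231595, 0.406148) → (-0.515171, 0.955851)
0.420000: (-0.515171, 0.955851); f=(-0.231939, 0.492427) → (-0.563878, 1.059261)
(x_1(0.63), x_2(0.63)) ≈ (-0.5639, 1.0593)

-0.5639, 1.0593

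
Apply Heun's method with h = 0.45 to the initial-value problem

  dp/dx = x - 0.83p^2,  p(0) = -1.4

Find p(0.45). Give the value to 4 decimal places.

-2.5137

Heun: k1 = f(x_n, p_n); k2 = f(x_n + h, p_n + h·k1); p_{n+1} = p_n + (h/2)·(k1 + k2).
x=0.000000, p=-1.400000:
  k1 = f(0.000000, -1.400000) = -1.626800
  k2 = f(0.450000, -2.132060) = -3.322914
  p ← -1.400000 + (0.45/2)·(-1.626800 + (-3.322914)) = -2.513686
p(0.45) ≈ -2.5137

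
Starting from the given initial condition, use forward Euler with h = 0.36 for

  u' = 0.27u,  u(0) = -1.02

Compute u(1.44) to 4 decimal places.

-1.4782

Euler: u_{n+1} = u_n + h·f(t_n, u_n).
t=0.000000, u=-1.020000: f=-0.275400 → u ← -1.020000 + 0.36·(-0.275400) = -1.119144
t=0.360000, u=-1.119144: f=-0.302169 → u ← -1.119144 + 0.36·(-0.302169) = -1.227925
t=0.720000, u=-1.227925: f=-0.331540 → u ← -1.227925 + 0.36·(-0.331540) = -1.347279
t=1.080000, u=-1.347279: f=-0.363765 → u ← -1.347279 + 0.36·(-0.363765) = -1.478235
u(1.44) ≈ -1.4782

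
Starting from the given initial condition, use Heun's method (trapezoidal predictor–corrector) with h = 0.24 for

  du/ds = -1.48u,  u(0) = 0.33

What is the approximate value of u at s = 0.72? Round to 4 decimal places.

0.1171

Heun: k1 = f(s_n, u_n); k2 = f(s_n + h, u_n + h·k1); u_{n+1} = u_n + (h/2)·(k1 + k2).
s=0.000000, u=0.330000:
  k1 = f(0.000000, 0.330000) = -0.488400
  k2 = f(0.240000, 0.212784) = -0.314920
  u ← 0.330000 + (0.24/2)·(-0.488400 + (-0.314920)) = 0.233602
s=0.240000, u=0.233602:
  k1 = f(0.240000, 0.233602) = -0.345730
  k2 = f(0.480000, 0.150626) = -0.222927
  u ← 0.233602 + (0.24/2)·(-0.345730 + (-0.222927)) = 0.165363
s=0.480000, u=0.165363:
  k1 = f(0.480000, 0.165363) = -0.244737
  k2 = f(0.720000, 0.106626) = -0.157806
  u ← 0.165363 + (0.24/2)·(-0.244737 + (-0.157806)) = 0.117058
u(0.72) ≈ 0.1171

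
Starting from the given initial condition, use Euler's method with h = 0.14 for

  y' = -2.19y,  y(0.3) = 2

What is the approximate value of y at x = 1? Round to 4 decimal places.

Euler: y_{n+1} = y_n + h·f(x_n, y_n).
x=0.300000, y=2.000000: f=-4.380000 → y ← 2.000000 + 0.14·(-4.380000) = 1.386800
x=0.440000, y=1.386800: f=-3.037092 → y ← 1.386800 + 0.14·(-3.037092) = 0.961607
x=0.580000, y=0.961607: f=-2.105920 → y ← 0.961607 + 0.14·(-2.105920) = 0.666778
x=0.720000, y=0.666778: f=-1.460245 → y ← 0.666778 + 0.14·(-1.460245) = 0.462344
x=0.860000, y=0.462344: f=-1.012534 → y ← 0.462344 + 0.14·(-1.012534) = 0.320589
y(1) ≈ 0.3206

0.3206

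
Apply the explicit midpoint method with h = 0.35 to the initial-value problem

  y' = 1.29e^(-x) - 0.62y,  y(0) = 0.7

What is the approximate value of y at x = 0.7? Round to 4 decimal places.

0.9541

Midpoint: k1 = f(x_n, y_n); k2 = f(x_n + h/2, y_n + (h/2)·k1); y_{n+1} = y_n + h·k2.
x=0.000000, y=0.700000:
  k1 = f(0.000000, 0.700000) = 0.856000
  k2 = f(0.175000, 0.849800) = 0.556024
  y ← 0.700000 + 0.35·0.556024 = 0.894608
x=0.350000, y=0.894608:
  k1 = f(0.350000, 0.894608) = 0.354391
  k2 = f(0.525000, 0.956627) = 0.169998
  y ← 0.894608 + 0.35·0.169998 = 0.954108
y(0.7) ≈ 0.9541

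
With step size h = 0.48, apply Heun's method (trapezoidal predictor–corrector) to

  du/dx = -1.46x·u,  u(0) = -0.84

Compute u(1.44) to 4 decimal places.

Heun: k1 = f(x_n, u_n); k2 = f(x_n + h, u_n + h·k1); u_{n+1} = u_n + (h/2)·(k1 + k2).
x=0.000000, u=-0.840000:
  k1 = f(0.000000, -0.840000) = 0.000000
  k2 = f(0.480000, -0.840000) = 0.588672
  u ← -0.840000 + (0.48/2)·(0.000000 + 0.588672) = -0.698719
x=0.480000, u=-0.698719:
  k1 = f(0.480000, -0.698719) = 0.489662
  k2 = f(0.960000, -0.463681) = 0.649895
  u ← -0.698719 + (0.48/2)·(0.489662 + 0.649895) = -0.425225
x=0.960000, u=-0.425225:
  k1 = f(0.960000, -0.425225) = 0.595995
  k2 = f(1.440000, -0.139147) = 0.292543
  u ← -0.425225 + (0.48/2)·(0.595995 + 0.292543) = -0.211976
u(1.44) ≈ -0.2120

-0.2120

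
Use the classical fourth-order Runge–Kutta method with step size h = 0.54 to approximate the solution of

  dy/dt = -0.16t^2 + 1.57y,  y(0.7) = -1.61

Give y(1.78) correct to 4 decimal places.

-9.3208

RK4: k1 = f(t_n, y_n); k2 = f(t_n + h/2, y_n + (h/2)·k1); k3 = f(t_n + h/2, y_n + (h/2)·k2); k4 = f(t_n + h, y_n + h·k3); y_{n+1} = y_n + (h/6)·(k1 + 2k2 + 2k3 + k4).
t=0.700000, y=-1.610000:
  k1 = f(0.700000, -1.610000) = -2.606100
  k2 = f(0.970000, -2.313647) = -3.782970
  k3 = f(0.970000, -2.631402) = -4.281845
  k4 = f(1.240000, -3.922196) = -6.403864
  y ← -1.610000 + (0.54/6)·(k1 + 2k2 + 2k3 + k4) = -3.872563
t=1.240000, y=-3.872563:
  k1 = f(1.240000, -3.872563) = -6.325941
  k2 = f(1.510000, -5.580567) = -9.126307
  k3 = f(1.510000, -6.336666) = -10.313382
  k4 = f(1.780000, -9.441790) = -15.330554
  y ← -3.872563 + (0.54/6)·(k1 + 2k2 + 2k3 + k4) = -9.320792
y(1.78) ≈ -9.3208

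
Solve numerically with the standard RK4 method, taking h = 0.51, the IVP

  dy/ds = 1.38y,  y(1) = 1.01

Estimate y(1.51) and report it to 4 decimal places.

RK4: k1 = f(s_n, y_n); k2 = f(s_n + h/2, y_n + (h/2)·k1); k3 = f(s_n + h/2, y_n + (h/2)·k2); k4 = f(s_n + h, y_n + h·k3); y_{n+1} = y_n + (h/6)·(k1 + 2k2 + 2k3 + k4).
s=1.000000, y=1.010000:
  k1 = f(1.000000, 1.010000) = 1.393800
  k2 = f(1.255000, 1.365419) = 1.884278
  k3 = f(1.255000, 1.490491) = 2.056878
  k4 = f(1.510000, 2.059008) = 2.841430
  y ← 1.010000 + (0.51/6)·(k1 + 2k2 + 2k3 + k4) = 2.039991
y(1.51) ≈ 2.0400

2.0400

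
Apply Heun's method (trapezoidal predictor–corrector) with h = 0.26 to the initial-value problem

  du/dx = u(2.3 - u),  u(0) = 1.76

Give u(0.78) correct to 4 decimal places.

Heun: k1 = f(x_n, u_n); k2 = f(x_n + h, u_n + h·k1); u_{n+1} = u_n + (h/2)·(k1 + k2).
x=0.000000, u=1.760000:
  k1 = f(0.000000, 1.760000) = 0.950400
  k2 = f(0.260000, 2.007104) = 0.587873
  u ← 1.760000 + (0.26/2)·(0.950400 + 0.587873) = 1.959975
x=0.260000, u=1.959975:
  k1 = f(0.260000, 1.959975) = 0.666440
  k2 = f(0.520000, 2.133250) = 0.355720
  u ← 1.959975 + (0.26/2)·(0.666440 + 0.355720) = 2.092856
x=0.520000, u=2.092856:
  k1 = f(0.520000, 2.092856) = 0.433522
  k2 = f(0.780000, 2.205572) = 0.208268
  u ← 2.092856 + (0.26/2)·(0.433522 + 0.208268) = 2.176289
u(0.78) ≈ 2.1763

2.1763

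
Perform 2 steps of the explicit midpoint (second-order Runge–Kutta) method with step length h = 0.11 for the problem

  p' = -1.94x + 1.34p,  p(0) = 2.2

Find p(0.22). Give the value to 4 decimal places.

2.9009

Midpoint: k1 = f(x_n, p_n); k2 = f(x_n + h/2, p_n + (h/2)·k1); p_{n+1} = p_n + h·k2.
x=0.000000, p=2.200000:
  k1 = f(0.000000, 2.200000) = 2.948000
  k2 = f(0.055000, 2.362140) = 3.058568
  p ← 2.200000 + 0.11·3.058568 = 2.536442
x=0.110000, p=2.536442:
  k1 = f(0.110000, 2.536442) = 3.185433
  k2 = f(0.165000, 2.711641) = 3.313499
  p ← 2.536442 + 0.11·3.313499 = 2.900927
p(0.22) ≈ 2.9009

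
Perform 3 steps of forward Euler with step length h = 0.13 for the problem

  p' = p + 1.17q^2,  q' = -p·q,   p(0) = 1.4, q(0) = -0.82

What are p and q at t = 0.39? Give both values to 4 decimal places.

2.2697, -0.3896

Euler on (p,q): p_{n+1} = p_n + h·p', q_{n+1} = q_n + h·q'.
0.000000: (1.400000, -0.820000); f=(2.186708, 1.148000) → (1.684272, -0.670760)
0.130000: (1.684272, -0.670760); f=(2.210677, 1.129742) → (1.971660, -0.523893)
0.260000: (1.971660, -0.523893); f=(2.292783, 1.032940) → (2.269722, -0.389611)
(p(0.39), q(0.39)) ≈ (2.2697, -0.3896)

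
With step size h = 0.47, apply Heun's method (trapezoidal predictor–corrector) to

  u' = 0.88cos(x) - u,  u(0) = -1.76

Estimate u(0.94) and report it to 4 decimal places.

Heun: k1 = f(x_n, u_n); k2 = f(x_n + h, u_n + h·k1); u_{n+1} = u_n + (h/2)·(k1 + k2).
x=0.000000, u=-1.760000:
  k1 = f(0.000000, -1.760000) = 2.640000
  k2 = f(0.470000, -0.519200) = 1.303780
  u ← -1.760000 + (0.47/2)·(2.640000 + 1.303780) = -0.833212
x=0.470000, u=-0.833212:
  k1 = f(0.470000, -0.833212) = 1.617792
  k2 = f(0.940000, -0.072850) = 0.591863
  u ← -0.833212 + (0.47/2)·(1.617792 + 0.591863) = -0.313943
u(0.94) ≈ -0.3139

-0.3139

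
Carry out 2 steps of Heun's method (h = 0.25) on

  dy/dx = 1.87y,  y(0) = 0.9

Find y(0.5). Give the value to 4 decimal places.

Heun: k1 = f(x_n, y_n); k2 = f(x_n + h, y_n + h·k1); y_{n+1} = y_n + (h/2)·(k1 + k2).
x=0.000000, y=0.900000:
  k1 = f(0.000000, 0.900000) = 1.683000
  k2 = f(0.250000, 1.320750) = 2.469803
  y ← 0.900000 + (0.25/2)·(1.683000 + 2.469803) = 1.419100
x=0.250000, y=1.419100:
  k1 = f(0.250000, 1.419100) = 2.653718
  k2 = f(0.500000, 2.082530) = 3.894331
  y ← 1.419100 + (0.25/2)·(2.653718 + 3.894331) = 2.237606
y(0.5) ≈ 2.2376

2.2376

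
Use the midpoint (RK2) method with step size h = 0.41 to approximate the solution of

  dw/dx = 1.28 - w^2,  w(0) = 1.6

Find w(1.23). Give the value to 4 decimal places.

Midpoint: k1 = f(x_n, w_n); k2 = f(x_n + h/2, w_n + (h/2)·k1); w_{n+1} = w_n + h·k2.
x=0.000000, w=1.600000:
  k1 = f(0.000000, 1.600000) = -1.280000
  k2 = f(0.205000, 1.337600) = -0.509174
  w ← 1.600000 + 0.41·(-0.509174) = 1.391239
x=0.410000, w=1.391239:
  k1 = f(0.410000, 1.391239) = -0.655545
  k2 = f(0.615000, 1.256852) = -0.299677
  w ← 1.391239 + 0.41·(-0.299677) = 1.268371
x=0.820000, w=1.268371:
  k1 = f(0.820000, 1.268371) = -0.328766
  k2 = f(1.025000, 1.200974) = -0.162339
  w ← 1.268371 + 0.41·(-0.162339) = 1.201812
w(1.23) ≈ 1.2018

1.2018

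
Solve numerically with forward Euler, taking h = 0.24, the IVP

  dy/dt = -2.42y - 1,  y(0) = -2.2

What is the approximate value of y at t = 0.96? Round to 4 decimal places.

-0.4684

Euler: y_{n+1} = y_n + h·f(t_n, y_n).
t=0.000000, y=-2.200000: f=4.324000 → y ← -2.200000 + 0.24·4.324000 = -1.162240
t=0.240000, y=-1.162240: f=1.812621 → y ← -1.162240 + 0.24·1.812621 = -0.727211
t=0.480000, y=-0.727211: f=0.759851 → y ← -0.727211 + 0.24·0.759851 = -0.544847
t=0.720000, y=-0.544847: f=0.318529 → y ← -0.544847 + 0.24·0.318529 = -0.468400
y(0.96) ≈ -0.4684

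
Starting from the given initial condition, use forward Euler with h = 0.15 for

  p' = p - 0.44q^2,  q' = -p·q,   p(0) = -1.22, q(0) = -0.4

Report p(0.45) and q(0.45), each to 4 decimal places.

-1.9081, -0.7147

Euler on (p,q): p_{n+1} = p_n + h·p', q_{n+1} = q_n + h·q'.
0.000000: (-1.220000, -0.400000); f=(-1.290400, -0.488000) → (-1.413560, -0.473200)
0.150000: (-1.413560, -0.473200); f=(-1.512084, -0.668897) → (-1.640373, -0.573534)
0.300000: (-1.640373, -0.573534); f=(-1.785107, -0.940810) → (-1.908139, -0.714656)
(p(0.45), q(0.45)) ≈ (-1.9081, -0.7147)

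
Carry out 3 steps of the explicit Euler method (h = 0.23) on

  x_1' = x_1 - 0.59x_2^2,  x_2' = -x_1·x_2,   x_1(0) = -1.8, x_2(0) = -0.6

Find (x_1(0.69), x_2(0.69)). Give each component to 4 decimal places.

-3.7694, -2.1447

Euler on (x_1,x_2): x_1_{n+1} = x_1_n + h·x_1', x_2_{n+1} = x_2_n + h·x_2'.
0.000000: (-1.800000, -0.600000); f=(-2.012400, -1.080000) → (-2.262852, -0.848400)
0.230000: (-2.262852, -0.848400); f=(-2.687524, -1.919804) → (-2.880982, -1.289955)
0.460000: (-2.880982, -1.289955); f=(-3.862733, -3.716337) → (-3.769411, -2.144712)
(x_1(0.69), x_2(0.69)) ≈ (-3.7694, -2.1447)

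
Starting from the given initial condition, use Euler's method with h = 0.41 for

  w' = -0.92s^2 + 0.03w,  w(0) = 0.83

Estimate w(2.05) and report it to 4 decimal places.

-1.0356

Euler: w_{n+1} = w_n + h·f(s_n, w_n).
s=0.000000, w=0.830000: f=0.024900 → w ← 0.830000 + 0.41·0.024900 = 0.840209
s=0.410000, w=0.840209: f=-0.129446 → w ← 0.840209 + 0.41·(-0.129446) = 0.787136
s=0.820000, w=0.787136: f=-0.594994 → w ← 0.787136 + 0.41·(-0.594994) = 0.543189
s=1.230000, w=0.543189: f=-1.375572 → w ← 0.543189 + 0.41·(-1.375572) = -0.020796
s=1.640000, w=-0.020796: f=-2.475056 → w ← -0.020796 + 0.41·(-2.475056) = -1.035569
w(2.05) ≈ -1.0356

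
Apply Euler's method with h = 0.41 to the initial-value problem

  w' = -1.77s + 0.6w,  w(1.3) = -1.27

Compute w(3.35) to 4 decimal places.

-15.2983

Euler: w_{n+1} = w_n + h·f(s_n, w_n).
s=1.300000, w=-1.270000: f=-3.063000 → w ← -1.270000 + 0.41·(-3.063000) = -2.525830
s=1.710000, w=-2.525830: f=-4.542198 → w ← -2.525830 + 0.41·(-4.542198) = -4.388131
s=2.120000, w=-4.388131: f=-6.385279 → w ← -4.388131 + 0.41·(-6.385279) = -7.006095
s=2.530000, w=-7.006095: f=-8.681757 → w ← -7.006095 + 0.41·(-8.681757) = -10.565616
s=2.940000, w=-10.565616: f=-11.543170 → w ← -10.565616 + 0.41·(-11.543170) = -15.298315
w(3.35) ≈ -15.2983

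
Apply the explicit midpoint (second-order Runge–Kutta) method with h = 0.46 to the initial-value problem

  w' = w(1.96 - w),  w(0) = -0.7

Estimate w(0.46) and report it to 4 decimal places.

Midpoint: k1 = f(x_n, w_n); k2 = f(x_n + h/2, w_n + (h/2)·k1); w_{n+1} = w_n + h·k2.
x=0.000000, w=-0.700000:
  k1 = f(0.000000, -0.700000) = -1.862000
  k2 = f(0.230000, -1.128260) = -3.484360
  w ← -0.700000 + 0.46·(-3.484360) = -2.302806
w(0.46) ≈ -2.3028

-2.3028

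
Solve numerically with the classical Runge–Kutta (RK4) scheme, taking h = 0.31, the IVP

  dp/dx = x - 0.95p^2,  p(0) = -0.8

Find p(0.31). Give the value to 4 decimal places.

RK4: k1 = f(x_n, p_n); k2 = f(x_n + h/2, p_n + (h/2)·k1); k3 = f(x_n + h/2, p_n + (h/2)·k2); k4 = f(x_n + h, p_n + h·k3); p_{n+1} = p_n + (h/6)·(k1 + 2k2 + 2k3 + k4).
x=0.000000, p=-0.800000:
  k1 = f(0.000000, -0.800000) = -0.608000
  k2 = f(0.155000, -0.894240) = -0.604682
  k3 = f(0.155000, -0.893726) = -0.603808
  k4 = f(0.310000, -0.987181) = -0.615799
  p ← -0.800000 + (0.31/6)·(k1 + 2k2 + 2k3 + k4) = -0.988107
p(0.31) ≈ -0.9881

-0.9881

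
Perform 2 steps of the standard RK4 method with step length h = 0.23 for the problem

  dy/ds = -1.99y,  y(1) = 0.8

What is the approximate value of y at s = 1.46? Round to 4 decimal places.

RK4: k1 = f(s_n, y_n); k2 = f(s_n + h/2, y_n + (h/2)·k1); k3 = f(s_n + h/2, y_n + (h/2)·k2); k4 = f(s_n + h, y_n + h·k3); y_{n+1} = y_n + (h/6)·(k1 + 2k2 + 2k3 + k4).
s=1.000000, y=0.800000:
  k1 = f(1.000000, 0.800000) = -1.592000
  k2 = f(1.115000, 0.616920) = -1.227671
  k3 = f(1.115000, 0.658818) = -1.311048
  k4 = f(1.230000, 0.498459) = -0.991934
  y ← 0.800000 + (0.23/6)·(k1 + 2k2 + 2k3 + k4) = 0.506314
s=1.230000, y=0.506314:
  k1 = f(1.230000, 0.506314) = -1.007565
  k2 = f(1.345000, 0.390444) = -0.776984
  k3 = f(1.345000, 0.416961) = -0.829752
  k4 = f(1.460000, 0.315471) = -0.627787
  y ← 0.506314 + (0.23/6)·(k1 + 2k2 + 2k3 + k4) = 0.320443
y(1.46) ≈ 0.3204

0.3204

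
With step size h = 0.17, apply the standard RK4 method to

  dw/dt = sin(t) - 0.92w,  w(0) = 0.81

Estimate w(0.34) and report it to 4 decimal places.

0.6441

RK4: k1 = f(t_n, w_n); k2 = f(t_n + h/2, w_n + (h/2)·k1); k3 = f(t_n + h/2, w_n + (h/2)·k2); k4 = f(t_n + h, w_n + h·k3); w_{n+1} = w_n + (h/6)·(k1 + 2k2 + 2k3 + k4).
t=0.000000, w=0.810000:
  k1 = f(0.000000, 0.810000) = -0.745200
  k2 = f(0.085000, 0.746658) = -0.602028
  k3 = f(0.085000, 0.758828) = -0.613224
  k4 = f(0.170000, 0.705752) = -0.480109
  w ← 0.810000 + (0.17/6)·(k1 + 2k2 + 2k3 + k4) = 0.706419
t=0.170000, w=0.706419:
  k1 = f(0.170000, 0.706419) = -0.480723
  k2 = f(0.255000, 0.665557) = -0.360067
  k3 = f(0.255000, 0.675813) = -0.369502
  k4 = f(0.340000, 0.643603) = -0.258628
  w ← 0.706419 + (0.17/6)·(k1 + 2k2 + 2k3 + k4) = 0.644128
w(0.34) ≈ 0.6441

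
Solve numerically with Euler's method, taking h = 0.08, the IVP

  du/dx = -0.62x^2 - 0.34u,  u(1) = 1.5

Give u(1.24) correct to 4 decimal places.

Euler: u_{n+1} = u_n + h·f(x_n, u_n).
x=1.000000, u=1.500000: f=-1.130000 → u ← 1.500000 + 0.08·(-1.130000) = 1.409600
x=1.080000, u=1.409600: f=-1.202432 → u ← 1.409600 + 0.08·(-1.202432) = 1.313405
x=1.160000, u=1.313405: f=-1.280830 → u ← 1.313405 + 0.08·(-1.280830) = 1.210939
u(1.24) ≈ 1.2109

1.2109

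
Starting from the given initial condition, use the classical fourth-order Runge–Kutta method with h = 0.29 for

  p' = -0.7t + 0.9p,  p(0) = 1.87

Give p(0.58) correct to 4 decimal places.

RK4: k1 = f(t_n, p_n); k2 = f(t_n + h/2, p_n + (h/2)·k1); k3 = f(t_n + h/2, p_n + (h/2)·k2); k4 = f(t_n + h, p_n + h·k3); p_{n+1} = p_n + (h/6)·(k1 + 2k2 + 2k3 + k4).
t=0.000000, p=1.870000:
  k1 = f(0.000000, 1.870000) = 1.683000
  k2 = f(0.145000, 2.114035) = 1.801132
  k3 = f(0.145000, 2.131164) = 1.816548
  k4 = f(0.290000, 2.396799) = 1.954119
  p ← 1.870000 + (0.29/6)·(k1 + 2k2 + 2k3 + k4) = 2.395503
t=0.290000, p=2.395503:
  k1 = f(0.290000, 2.395503) = 1.952953
  k2 = f(0.435000, 2.678681) = 2.106313
  k3 = f(0.435000, 2.700918) = 2.126327
  k4 = f(0.580000, 3.012138) = 2.304924
  p ← 2.395503 + (0.29/6)·(k1 + 2k2 + 2k3 + k4) = 3.010456
p(0.58) ≈ 3.0105

3.0105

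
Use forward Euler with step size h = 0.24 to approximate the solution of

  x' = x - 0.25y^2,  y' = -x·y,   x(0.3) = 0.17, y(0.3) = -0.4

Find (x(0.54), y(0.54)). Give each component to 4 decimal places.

0.2012, -0.3837

Euler on (x,y): x_{n+1} = x_n + h·x', y_{n+1} = y_n + h·y'.
0.300000: (0.170000, -0.400000); f=(0.130000, 0.068000) → (0.201200, -0.383680)
(x(0.54), y(0.54)) ≈ (0.2012, -0.3837)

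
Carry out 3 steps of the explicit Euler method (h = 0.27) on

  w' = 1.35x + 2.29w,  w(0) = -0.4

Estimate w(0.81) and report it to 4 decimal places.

-1.3392

Euler: w_{n+1} = w_n + h·f(x_n, w_n).
x=0.000000, w=-0.400000: f=-0.916000 → w ← -0.400000 + 0.27·(-0.916000) = -0.647320
x=0.270000, w=-0.647320: f=-1.117863 → w ← -0.647320 + 0.27·(-1.117863) = -0.949143
x=0.540000, w=-0.949143: f=-1.444537 → w ← -0.949143 + 0.27·(-1.444537) = -1.339168
w(0.81) ≈ -1.3392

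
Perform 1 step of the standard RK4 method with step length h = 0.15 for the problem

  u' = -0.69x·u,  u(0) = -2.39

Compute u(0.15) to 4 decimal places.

-2.3715

RK4: k1 = f(x_n, u_n); k2 = f(x_n + h/2, u_n + (h/2)·k1); k3 = f(x_n + h/2, u_n + (h/2)·k2); k4 = f(x_n + h, u_n + h·k3); u_{n+1} = u_n + (h/6)·(k1 + 2k2 + 2k3 + k4).
x=0.000000, u=-2.390000:
  k1 = f(0.000000, -2.390000) = 0.000000
  k2 = f(0.075000, -2.390000) = 0.123683
  k3 = f(0.075000, -2.380724) = 0.123202
  k4 = f(0.150000, -2.371520) = 0.245452
  u ← -2.390000 + (0.15/6)·(k1 + 2k2 + 2k3 + k4) = -2.371519
u(0.15) ≈ -2.3715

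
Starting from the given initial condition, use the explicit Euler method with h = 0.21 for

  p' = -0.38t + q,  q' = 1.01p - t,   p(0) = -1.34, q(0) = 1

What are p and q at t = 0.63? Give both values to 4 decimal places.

Euler on (p,q): p_{n+1} = p_n + h·p', q_{n+1} = q_n + h·q'.
0.000000: (-1.340000, 1.000000); f=(1.000000, -1.353400) → (-1.130000, 0.715786)
0.210000: (-1.130000, 0.715786); f=(0.635986, -1.351300) → (-0.996443, 0.432013)
0.420000: (-0.996443, 0.432013); f=(0.272413, -1.426407) → (-0.939236, 0.132467)
(p(0.63), q(0.63)) ≈ (-0.9392, 0.1325)

-0.9392, 0.1325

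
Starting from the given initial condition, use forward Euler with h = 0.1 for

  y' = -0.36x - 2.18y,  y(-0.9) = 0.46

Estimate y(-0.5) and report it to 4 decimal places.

Euler: y_{n+1} = y_n + h·f(x_n, y_n).
x=-0.900000, y=0.460000: f=-0.678800 → y ← 0.460000 + 0.1·(-0.678800) = 0.392120
x=-0.800000, y=0.392120: f=-0.566822 → y ← 0.392120 + 0.1·(-0.566822) = 0.335438
x=-0.700000, y=0.335438: f=-0.479254 → y ← 0.335438 + 0.1·(-0.479254) = 0.287512
x=-0.600000, y=0.287512: f=-0.410777 → y ← 0.287512 + 0.1·(-0.410777) = 0.246435
y(-0.5) ≈ 0.2464

0.2464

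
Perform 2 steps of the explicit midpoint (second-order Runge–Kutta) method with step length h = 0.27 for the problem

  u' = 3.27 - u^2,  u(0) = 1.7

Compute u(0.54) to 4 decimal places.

1.7817

Midpoint: k1 = f(t_n, u_n); k2 = f(t_n + h/2, u_n + (h/2)·k1); u_{n+1} = u_n + h·k2.
t=0.000000, u=1.700000:
  k1 = f(0.000000, 1.700000) = 0.380000
  k2 = f(0.135000, 1.751300) = 0.202948
  u ← 1.700000 + 0.27·0.202948 = 1.754796
t=0.270000, u=1.754796:
  k1 = f(0.270000, 1.754796) = 0.190691
  k2 = f(0.405000, 1.780539) = 0.099680
  u ← 1.754796 + 0.27·0.099680 = 1.781710
u(0.54) ≈ 1.7817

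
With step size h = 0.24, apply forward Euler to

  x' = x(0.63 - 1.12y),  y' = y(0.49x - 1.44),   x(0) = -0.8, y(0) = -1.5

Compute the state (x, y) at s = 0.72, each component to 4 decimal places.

-2.1680, -0.1935

Euler on (x,y): x_{n+1} = x_n + h·x', y_{n+1} = y_n + h·y'.
0.000000: (-0.800000, -1.500000); f=(-1.848000, 2.748000) → (-1.243520, -0.840480)
0.240000: (-1.243520, -0.840480); f=(-1.953990, 1.722417) → (-1.712478, -0.427100)
0.480000: (-1.712478, -0.427100); f=(-1.898028, 0.973410) → (-2.168004, -0.193482)
(x(0.72), y(0.72)) ≈ (-2.1680, -0.1935)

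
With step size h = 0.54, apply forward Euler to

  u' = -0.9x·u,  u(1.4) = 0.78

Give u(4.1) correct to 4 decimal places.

Euler: u_{n+1} = u_n + h·f(x_n, u_n).
x=1.400000, u=0.780000: f=-0.982800 → u ← 0.780000 + 0.54·(-0.982800) = 0.249288
x=1.940000, u=0.249288: f=-0.435257 → u ← 0.249288 + 0.54·(-0.435257) = 0.014249
x=2.480000, u=0.014249: f=-0.031804 → u ← 0.014249 + 0.54·(-0.031804) = -0.002925
x=3.020000, u=-0.002925: f=0.007950 → u ← -0.002925 + 0.54·0.007950 = 0.001368
x=3.560000, u=0.001368: f=-0.004383 → u ← 0.001368 + 0.54·(-0.004383) = -0.000999
u(4.1) ≈ -0.0010

-0.0010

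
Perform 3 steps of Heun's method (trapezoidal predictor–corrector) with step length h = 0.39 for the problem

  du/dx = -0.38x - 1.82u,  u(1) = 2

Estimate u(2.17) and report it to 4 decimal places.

-0.0047

Heun: k1 = f(x_n, u_n); k2 = f(x_n + h, u_n + h·k1); u_{n+1} = u_n + (h/2)·(k1 + k2).
x=1.000000, u=2.000000:
  k1 = f(1.000000, 2.000000) = -4.020000
  k2 = f(1.390000, 0.432200) = -1.314804
  u ← 2.000000 + (0.39/2)·(-4.020000 + (-1.314804)) = 0.959713
x=1.390000, u=0.959713:
  k1 = f(1.390000, 0.959713) = -2.274878
  k2 = f(1.780000, 0.072511) = -0.808370
  u ← 0.959713 + (0.39/2)·(-2.274878 + (-0.808370)) = 0.358480
x=1.780000, u=0.358480:
  k1 = f(1.780000, 0.358480) = -1.328833
  k2 = f(2.170000, -0.159765) = -0.533827
  u ← 0.358480 + (0.39/2)·(-1.328833 + (-0.533827)) = -0.004739
u(2.17) ≈ -0.0047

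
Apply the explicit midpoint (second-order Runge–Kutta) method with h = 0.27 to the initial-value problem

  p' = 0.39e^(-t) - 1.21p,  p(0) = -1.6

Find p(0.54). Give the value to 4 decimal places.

-0.7334

Midpoint: k1 = f(t_n, p_n); k2 = f(t_n + h/2, p_n + (h/2)·k1); p_{n+1} = p_n + h·k2.
t=0.000000, p=-1.600000:
  k1 = f(0.000000, -1.600000) = 2.326000
  k2 = f(0.135000, -1.285990) = 1.896797
  p ← -1.600000 + 0.27·1.896797 = -1.087865
t=0.270000, p=-1.087865:
  k1 = f(0.270000, -1.087865) = 1.614034
  k2 = f(0.405000, -0.869970) = 1.312785
  p ← -1.087865 + 0.27·1.312785 = -0.733413
p(0.54) ≈ -0.7334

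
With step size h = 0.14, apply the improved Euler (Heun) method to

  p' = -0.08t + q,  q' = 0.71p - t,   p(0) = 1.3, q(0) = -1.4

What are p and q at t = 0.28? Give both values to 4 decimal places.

0.9356, -1.2182

Heun on (p,q): k1 = f(t_n, state_n); k2 = f(t_n + h, state_n + h·k1); state_{n+1} = state_n + (h/2)·(k1 + k2).
0.000000: (1.300000, -1.400000)
  k1 = (-1.400000, 0.923000)
  predictor → (1.104000, -1.270780)
  k2 = (-1.281980, 0.643840)
  → (1.112261, -1.290321)
0.140000: (1.112261, -1.290321)
  k1 = (-1.301521, 0.649706)
  predictor → (0.930048, -1.199362)
  k2 = (-1.221762, 0.380334)
  → (0.935632, -1.218218)
(p(0.28), q(0.28)) ≈ (0.9356, -1.2182)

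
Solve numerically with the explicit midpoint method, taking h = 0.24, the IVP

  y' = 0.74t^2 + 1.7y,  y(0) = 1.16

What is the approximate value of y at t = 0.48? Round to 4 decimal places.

2.6085

Midpoint: k1 = f(t_n, y_n); k2 = f(t_n + h/2, y_n + (h/2)·k1); y_{n+1} = y_n + h·k2.
t=0.000000, y=1.160000:
  k1 = f(0.000000, 1.160000) = 1.972000
  k2 = f(0.120000, 1.396640) = 2.384944
  y ← 1.160000 + 0.24·2.384944 = 1.732387
t=0.240000, y=1.732387:
  k1 = f(0.240000, 1.732387) = 2.987681
  k2 = f(0.360000, 2.090908) = 3.650448
  y ← 1.732387 + 0.24·3.650448 = 2.608494
y(0.48) ≈ 2.6085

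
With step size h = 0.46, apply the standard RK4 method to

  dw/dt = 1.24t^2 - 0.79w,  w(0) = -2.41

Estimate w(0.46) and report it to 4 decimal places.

RK4: k1 = f(t_n, w_n); k2 = f(t_n + h/2, w_n + (h/2)·k1); k3 = f(t_n + h/2, w_n + (h/2)·k2); k4 = f(t_n + h, w_n + h·k3); w_{n+1} = w_n + (h/6)·(k1 + 2k2 + 2k3 + k4).
t=0.000000, w=-2.410000:
  k1 = f(0.000000, -2.410000) = 1.903900
  k2 = f(0.230000, -1.972103) = 1.623557
  k3 = f(0.230000, -2.036582) = 1.674496
  k4 = f(0.460000, -1.639732) = 1.557772
  w ← -2.410000 + (0.46/6)·(k1 + 2k2 + 2k3 + k4) = -1.638904
w(0.46) ≈ -1.6389

-1.6389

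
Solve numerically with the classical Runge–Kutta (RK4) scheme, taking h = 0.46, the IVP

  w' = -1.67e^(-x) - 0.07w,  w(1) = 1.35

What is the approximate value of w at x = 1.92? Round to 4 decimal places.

0.9097

RK4: k1 = f(x_n, w_n); k2 = f(x_n + h/2, w_n + (h/2)·k1); k3 = f(x_n + h/2, w_n + (h/2)·k2); k4 = f(x_n + h, w_n + h·k3); w_{n+1} = w_n + (h/6)·(k1 + 2k2 + 2k3 + k4).
x=1.000000, w=1.350000:
  k1 = f(1.000000, 1.350000) = -0.708859
  k2 = f(1.230000, 1.186963) = -0.571216
  k3 = f(1.230000, 1.218620) = -0.573432
  k4 = f(1.460000, 1.086221) = -0.463870
  w ← 1.350000 + (0.46/6)·(k1 + 2k2 + 2k3 + k4) = 1.084578
x=1.460000, w=1.084578:
  k1 = f(1.460000, 1.084578) = -0.463755
  k2 = f(1.690000, 0.977914) = -0.376602
  k3 = f(1.690000, 0.997960) = -0.378005
  k4 = f(1.920000, 0.910696) = -0.308582
  w ← 1.084578 + (0.46/6)·(k1 + 2k2 + 2k3 + k4) = 0.909659
w(1.92) ≈ 0.9097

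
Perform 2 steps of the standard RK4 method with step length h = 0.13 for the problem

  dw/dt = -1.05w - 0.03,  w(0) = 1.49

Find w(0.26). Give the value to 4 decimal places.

1.1272

RK4: k1 = f(t_n, w_n); k2 = f(t_n + h/2, w_n + (h/2)·k1); k3 = f(t_n + h/2, w_n + (h/2)·k2); k4 = f(t_n + h, w_n + h·k3); w_{n+1} = w_n + (h/6)·(k1 + 2k2 + 2k3 + k4).
t=0.000000, w=1.490000:
  k1 = f(0.000000, 1.490000) = -1.594500
  k2 = f(0.065000, 1.386357) = -1.485675
  k3 = f(0.065000, 1.393431) = -1.493103
  k4 = f(0.130000, 1.295897) = -1.390691
  w ← 1.490000 + (0.13/6)·(k1 + 2k2 + 2k3 + k4) = 1.296240
t=0.130000, w=1.296240:
  k1 = f(0.130000, 1.296240) = -1.391052
  k2 = f(0.195000, 1.205822) = -1.296113
  k3 = f(0.195000, 1.211993) = -1.302593
  k4 = f(0.260000, 1.126903) = -1.213249
  w ← 1.296240 + (0.13/6)·(k1 + 2k2 + 2k3 + k4) = 1.127203
w(0.26) ≈ 1.1272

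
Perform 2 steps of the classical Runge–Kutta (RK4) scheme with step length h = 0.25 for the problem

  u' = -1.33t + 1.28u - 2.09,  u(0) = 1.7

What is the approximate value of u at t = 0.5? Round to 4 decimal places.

1.5521

RK4: k1 = f(t_n, u_n); k2 = f(t_n + h/2, u_n + (h/2)·k1); k3 = f(t_n + h/2, u_n + (h/2)·k2); k4 = f(t_n + h, u_n + h·k3); u_{n+1} = u_n + (h/6)·(k1 + 2k2 + 2k3 + k4).
t=0.000000, u=1.700000:
  k1 = f(0.000000, 1.700000) = 0.086000
  k2 = f(0.125000, 1.710750) = -0.066490
  k3 = f(0.125000, 1.691689) = -0.090888
  k4 = f(0.250000, 1.677278) = -0.275584
  u ← 1.700000 + (0.25/6)·(k1 + 2k2 + 2k3 + k4) = 1.678986
t=0.250000, u=1.678986:
  k1 = f(0.250000, 1.678986) = -0.273398
  k2 = f(0.375000, 1.644811) = -0.483392
  k3 = f(0.375000, 1.618562) = -0.516991
  k4 = f(0.500000, 1.549738) = -0.771335
  u ← 1.678986 + (0.25/6)·(k1 + 2k2 + 2k3 + k4) = 1.552090
u(0.5) ≈ 1.5521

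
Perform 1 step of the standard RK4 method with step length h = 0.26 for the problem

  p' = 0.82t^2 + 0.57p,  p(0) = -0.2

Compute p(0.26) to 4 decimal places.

RK4: k1 = f(t_n, p_n); k2 = f(t_n + h/2, p_n + (h/2)·k1); k3 = f(t_n + h/2, p_n + (h/2)·k2); k4 = f(t_n + h, p_n + h·k3); p_{n+1} = p_n + (h/6)·(k1 + 2k2 + 2k3 + k4).
t=0.000000, p=-0.200000:
  k1 = f(0.000000, -0.200000) = -0.114000
  k2 = f(0.130000, -0.214820) = -0.108589
  k3 = f(0.130000, -0.214117) = -0.108188
  k4 = f(0.260000, -0.228129) = -0.074602
  p ← -0.200000 + (0.26/6)·(k1 + 2k2 + 2k3 + k4) = -0.226960
p(0.26) ≈ -0.2270

-0.2270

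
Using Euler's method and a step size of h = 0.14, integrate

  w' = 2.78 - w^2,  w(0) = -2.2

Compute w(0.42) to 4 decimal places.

-3.8086

Euler: w_{n+1} = w_n + h·f(x_n, w_n).
x=0.000000, w=-2.200000: f=-2.060000 → w ← -2.200000 + 0.14·(-2.060000) = -2.488400
x=0.140000, w=-2.488400: f=-3.412135 → w ← -2.488400 + 0.14·(-3.412135) = -2.966099
x=0.280000, w=-2.966099: f=-6.017742 → w ← -2.966099 + 0.14·(-6.017742) = -3.808583
w(0.42) ≈ -3.8086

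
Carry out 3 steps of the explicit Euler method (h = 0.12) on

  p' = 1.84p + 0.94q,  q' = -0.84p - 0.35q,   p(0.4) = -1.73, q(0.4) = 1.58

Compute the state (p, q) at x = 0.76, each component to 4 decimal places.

Euler on (p,q): p_{n+1} = p_n + h·p', q_{n+1} = q_n + h·q'.
0.400000: (-1.730000, 1.580000); f=(-1.698000, 0.900200) → (-1.933760, 1.688024)
0.520000: (-1.933760, 1.688024); f=(-1.971376, 1.033550) → (-2.170325, 1.812050)
0.640000: (-2.170325, 1.812050); f=(-2.290071, 1.188856) → (-2.445134, 1.954713)
(p(0.76), q(0.76)) ≈ (-2.4451, 1.9547)

-2.4451, 1.9547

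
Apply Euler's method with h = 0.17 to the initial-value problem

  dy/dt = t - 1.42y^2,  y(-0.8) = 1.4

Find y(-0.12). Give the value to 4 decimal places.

0.3008

Euler: y_{n+1} = y_n + h·f(t_n, y_n).
t=-0.800000, y=1.400000: f=-3.583200 → y ← 1.400000 + 0.17·(-3.583200) = 0.790856
t=-0.630000, y=0.790856: f=-1.518144 → y ← 0.790856 + 0.17·(-1.518144) = 0.532772
t=-0.460000, y=0.532772: f=-0.863061 → y ← 0.532772 + 0.17·(-0.863061) = 0.386051
t=-0.290000, y=0.386051: f=-0.501631 → y ← 0.386051 + 0.17·(-0.501631) = 0.300774
y(-0.12) ≈ 0.3008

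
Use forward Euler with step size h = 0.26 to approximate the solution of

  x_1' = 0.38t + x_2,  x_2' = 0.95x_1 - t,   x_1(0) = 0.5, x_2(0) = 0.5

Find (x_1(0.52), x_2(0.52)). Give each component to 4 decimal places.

Euler on (x_1,x_2): x_1_{n+1} = x_1_n + h·x_1', x_2_{n+1} = x_2_n + h·x_2'.
0.000000: (0.500000, 0.500000); f=(0.500000, 0.475000) → (0.630000, 0.623500)
0.260000: (0.630000, 0.623500); f=(0.722300, 0.338500) → (0.817798, 0.711510)
(x_1(0.52), x_2(0.52)) ≈ (0.8178, 0.7115)

0.8178, 0.7115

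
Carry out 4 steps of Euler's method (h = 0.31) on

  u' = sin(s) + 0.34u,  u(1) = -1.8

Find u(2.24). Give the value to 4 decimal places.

-1.3367

Euler: u_{n+1} = u_n + h·f(s_n, u_n).
s=1.000000, u=-1.800000: f=0.229471 → u ← -1.800000 + 0.31·0.229471 = -1.728864
s=1.310000, u=-1.728864: f=0.378371 → u ← -1.728864 + 0.31·0.378371 = -1.611569
s=1.620000, u=-1.611569: f=0.450856 → u ← -1.611569 + 0.31·0.450856 = -1.471803
s=1.930000, u=-1.471803: f=0.435764 → u ← -1.471803 + 0.31·0.435764 = -1.336717
u(2.24) ≈ -1.3367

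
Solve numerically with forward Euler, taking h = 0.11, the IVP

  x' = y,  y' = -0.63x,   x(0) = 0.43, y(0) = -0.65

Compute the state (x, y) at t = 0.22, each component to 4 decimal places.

0.2837, -0.7046

Euler on (x,y): x_{n+1} = x_n + h·x', y_{n+1} = y_n + h·y'.
0.000000: (0.430000, -0.650000); f=(-0.650000, -0.270900) → (0.358500, -0.679799)
0.110000: (0.358500, -0.679799); f=(-0.679799, -0.225855) → (0.283722, -0.704643)
(x(0.22), y(0.22)) ≈ (0.2837, -0.7046)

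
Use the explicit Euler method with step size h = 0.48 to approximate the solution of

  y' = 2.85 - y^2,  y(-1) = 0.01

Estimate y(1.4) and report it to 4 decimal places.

1.6507

Euler: y_{n+1} = y_n + h·f(x_n, y_n).
x=-1.000000, y=0.010000: f=2.849900 → y ← 0.010000 + 0.48·2.849900 = 1.377952
x=-0.520000, y=1.377952: f=0.951248 → y ← 1.377952 + 0.48·0.951248 = 1.834551
x=-0.040000, y=1.834551: f=-0.515578 → y ← 1.834551 + 0.48·(-0.515578) = 1.587074
x=0.440000, y=1.587074: f=0.331197 → y ← 1.587074 + 0.48·0.331197 = 1.746048
x=0.920000, y=1.746048: f=-0.198685 → y ← 1.746048 + 0.48·(-0.198685) = 1.650680
y(1.4) ≈ 1.6507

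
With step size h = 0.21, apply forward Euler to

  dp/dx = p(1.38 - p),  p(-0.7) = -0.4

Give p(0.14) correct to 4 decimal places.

-1.7101

Euler: p_{n+1} = p_n + h·f(x_n, p_n).
x=-0.700000, p=-0.400000: f=-0.712000 → p ← -0.400000 + 0.21·(-0.712000) = -0.549520
x=-0.490000, p=-0.549520: f=-1.060310 → p ← -0.549520 + 0.21·(-1.060310) = -0.772185
x=-0.280000, p=-0.772185: f=-1.661885 → p ← -0.772185 + 0.21·(-1.661885) = -1.121181
x=-0.070000, p=-1.121181: f=-2.804276 → p ← -1.121181 + 0.21·(-2.804276) = -1.710079
p(0.14) ≈ -1.7101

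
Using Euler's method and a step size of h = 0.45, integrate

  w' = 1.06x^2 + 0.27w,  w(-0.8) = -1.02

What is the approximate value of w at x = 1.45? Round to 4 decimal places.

-0.5995

Euler: w_{n+1} = w_n + h·f(x_n, w_n).
x=-0.800000, w=-1.020000: f=0.403000 → w ← -1.020000 + 0.45·0.403000 = -0.838650
x=-0.350000, w=-0.838650: f=-0.096586 → w ← -0.838650 + 0.45·(-0.096586) = -0.882113
x=0.100000, w=-0.882113: f=-0.227571 → w ← -0.882113 + 0.45·(-0.227571) = -0.984520
x=0.550000, w=-0.984520: f=0.054830 → w ← -0.984520 + 0.45·0.054830 = -0.959847
x=1.000000, w=-0.959847: f=0.800841 → w ← -0.959847 + 0.45·0.800841 = -0.599468
w(1.45) ≈ -0.5995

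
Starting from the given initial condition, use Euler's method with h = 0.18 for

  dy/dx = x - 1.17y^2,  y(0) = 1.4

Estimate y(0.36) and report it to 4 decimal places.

Euler: y_{n+1} = y_n + h·f(x_n, y_n).
x=0.000000, y=1.400000: f=-2.293200 → y ← 1.400000 + 0.18·(-2.293200) = 0.987224
x=0.180000, y=0.987224: f=-0.960295 → y ← 0.987224 + 0.18·(-0.960295) = 0.814371
y(0.36) ≈ 0.8144

0.8144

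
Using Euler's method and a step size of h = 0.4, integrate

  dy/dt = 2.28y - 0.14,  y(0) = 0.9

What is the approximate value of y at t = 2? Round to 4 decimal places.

21.4899

Euler: y_{n+1} = y_n + h·f(t_n, y_n).
t=0.000000, y=0.900000: f=1.912000 → y ← 0.900000 + 0.4·1.912000 = 1.664800
t=0.400000, y=1.664800: f=3.655744 → y ← 1.664800 + 0.4·3.655744 = 3.127098
t=0.800000, y=3.127098: f=6.989783 → y ← 3.127098 + 0.4·6.989783 = 5.923011
t=1.200000, y=5.923011: f=13.364464 → y ← 5.923011 + 0.4·13.364464 = 11.268796
t=1.600000, y=11.268796: f=25.552856 → y ← 11.268796 + 0.4·25.552856 = 21.489939
y(2) ≈ 21.4899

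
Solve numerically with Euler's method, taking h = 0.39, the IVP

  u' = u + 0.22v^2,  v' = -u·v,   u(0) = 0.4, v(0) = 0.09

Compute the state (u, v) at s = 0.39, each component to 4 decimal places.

0.5567, 0.0760

Euler on (u,v): u_{n+1} = u_n + h·u', v_{n+1} = v_n + h·v'.
0.000000: (0.400000, 0.090000); f=(0.401782, -0.036000) → (0.556695, 0.075960)
(u(0.39), v(0.39)) ≈ (0.5567, 0.0760)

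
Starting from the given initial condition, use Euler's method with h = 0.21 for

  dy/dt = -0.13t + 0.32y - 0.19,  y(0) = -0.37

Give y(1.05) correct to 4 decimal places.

-0.8017

Euler: y_{n+1} = y_n + h·f(t_n, y_n).
t=0.000000, y=-0.370000: f=-0.308400 → y ← -0.370000 + 0.21·(-0.308400) = -0.434764
t=0.210000, y=-0.434764: f=-0.356424 → y ← -0.434764 + 0.21·(-0.356424) = -0.509613
t=0.420000, y=-0.509613: f=-0.407676 → y ← -0.509613 + 0.21·(-0.407676) = -0.595225
t=0.630000, y=-0.595225: f=-0.462372 → y ← -0.595225 + 0.21·(-0.462372) = -0.692323
t=0.840000, y=-0.692323: f=-0.520743 → y ← -0.692323 + 0.21·(-0.520743) = -0.801679
y(1.05) ≈ -0.8017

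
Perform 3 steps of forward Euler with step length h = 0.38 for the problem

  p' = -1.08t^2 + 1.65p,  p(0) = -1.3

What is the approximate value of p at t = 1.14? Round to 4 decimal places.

-5.9324

Euler: p_{n+1} = p_n + h·f(t_n, p_n).
t=0.000000, p=-1.300000: f=-2.145000 → p ← -1.300000 + 0.38·(-2.145000) = -2.115100
t=0.380000, p=-2.115100: f=-3.645867 → p ← -2.115100 + 0.38·(-3.645867) = -3.500529
t=0.760000, p=-3.500529: f=-6.399682 → p ← -3.500529 + 0.38·(-6.399682) = -5.932408
p(1.14) ≈ -5.9324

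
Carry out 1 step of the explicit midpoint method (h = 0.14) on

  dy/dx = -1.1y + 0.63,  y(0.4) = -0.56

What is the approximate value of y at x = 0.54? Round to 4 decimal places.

Midpoint: k1 = f(x_n, y_n); k2 = f(x_n + h/2, y_n + (h/2)·k1); y_{n+1} = y_n + h·k2.
x=0.400000, y=-0.560000:
  k1 = f(0.400000, -0.560000) = 1.246000
  k2 = f(0.470000, -0.472780) = 1.150058
  y ← -0.560000 + 0.14·1.150058 = -0.398992
y(0.54) ≈ -0.3990

-0.3990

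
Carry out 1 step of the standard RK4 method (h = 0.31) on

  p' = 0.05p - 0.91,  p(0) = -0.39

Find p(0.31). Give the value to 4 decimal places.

RK4: k1 = f(x_n, p_n); k2 = f(x_n + h/2, p_n + (h/2)·k1); k3 = f(x_n + h/2, p_n + (h/2)·k2); k4 = f(x_n + h, p_n + h·k3); p_{n+1} = p_n + (h/6)·(k1 + 2k2 + 2k3 + k4).
x=0.000000, p=-0.390000:
  k1 = f(0.000000, -0.390000) = -0.929500
  k2 = f(0.155000, -0.534072) = -0.936704
  k3 = f(0.155000, -0.535189) = -0.936759
  k4 = f(0.310000, -0.680395) = -0.944020
  p ← -0.390000 + (0.31/6)·(k1 + 2k2 + 2k3 + k4) = -0.680390
p(0.31) ≈ -0.6804

-0.6804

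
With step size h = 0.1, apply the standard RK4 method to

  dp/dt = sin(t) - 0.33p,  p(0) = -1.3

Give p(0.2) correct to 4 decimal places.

-1.1975

RK4: k1 = f(t_n, p_n); k2 = f(t_n + h/2, p_n + (h/2)·k1); k3 = f(t_n + h/2, p_n + (h/2)·k2); k4 = f(t_n + h, p_n + h·k3); p_{n+1} = p_n + (h/6)·(k1 + 2k2 + 2k3 + k4).
t=0.000000, p=-1.300000:
  k1 = f(0.000000, -1.300000) = 0.429000
  k2 = f(0.050000, -1.278550) = 0.471901
  k3 = f(0.050000, -1.276405) = 0.471193
  k4 = f(0.100000, -1.252881) = 0.513284
  p ← -1.300000 + (0.1/6)·(k1 + 2k2 + 2k3 + k4) = -1.252859
t=0.100000, p=-1.252859:
  k1 = f(0.100000, -1.252859) = 0.513277
  k2 = f(0.150000, -1.227195) = 0.554412
  k3 = f(0.150000, -1.225138) = 0.553734
  k4 = f(0.200000, -1.197485) = 0.593840
  p ← -1.252859 + (0.1/6)·(k1 + 2k2 + 2k3 + k4) = -1.197469
p(0.2) ≈ -1.1975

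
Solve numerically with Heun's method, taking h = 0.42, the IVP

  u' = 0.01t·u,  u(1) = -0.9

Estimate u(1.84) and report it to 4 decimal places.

Heun: k1 = f(t_n, u_n); k2 = f(t_n + h, u_n + h·k1); u_{n+1} = u_n + (h/2)·(k1 + k2).
t=1.000000, u=-0.900000:
  k1 = f(1.000000, -0.900000) = -0.009000
  k2 = f(1.420000, -0.903780) = -0.012834
  u ← -0.900000 + (0.42/2)·(-0.009000 + (-0.012834)) = -0.904585
t=1.420000, u=-0.904585:
  k1 = f(1.420000, -0.904585) = -0.012845
  k2 = f(1.840000, -0.909980) = -0.016744
  u ← -0.904585 + (0.42/2)·(-0.012845 + (-0.016744)) = -0.910799
u(1.84) ≈ -0.9108

-0.9108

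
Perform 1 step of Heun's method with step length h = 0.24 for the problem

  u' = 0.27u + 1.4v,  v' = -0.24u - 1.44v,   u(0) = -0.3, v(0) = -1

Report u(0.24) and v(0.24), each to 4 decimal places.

-0.6060, -0.6896

Heun on (u,v): k1 = f(s_n, state_n); k2 = f(s_n + h, state_n + h·k1); state_{n+1} = state_n + (h/2)·(k1 + k2).
0.000000: (-0.300000, -1.000000)
  k1 = (-1.481000, 1.512000)
  predictor → (-0.655440, -0.637120)
  k2 = (-1.068937, 1.074758)
  → (-0.605992, -0.689589)
(u(0.24), v(0.24)) ≈ (-0.6060, -0.6896)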